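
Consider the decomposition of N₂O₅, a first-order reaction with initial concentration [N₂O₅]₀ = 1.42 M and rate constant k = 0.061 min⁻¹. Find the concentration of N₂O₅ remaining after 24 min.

0.3285 M

Step 1: For a first-order reaction: [N₂O₅] = [N₂O₅]₀ × e^(-kt)
Step 2: [N₂O₅] = 1.42 × e^(-0.061 × 24)
Step 3: [N₂O₅] = 1.42 × e^(-1.464)
Step 4: [N₂O₅] = 1.42 × 0.231309 = 0.3285 M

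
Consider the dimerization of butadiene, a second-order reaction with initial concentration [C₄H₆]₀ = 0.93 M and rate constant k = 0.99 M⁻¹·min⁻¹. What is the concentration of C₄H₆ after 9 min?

0.1001 M

Step 1: For a second-order reaction: 1/[C₄H₆] = 1/[C₄H₆]₀ + kt
Step 2: 1/[C₄H₆] = 1/0.93 + 0.99 × 9
Step 3: 1/[C₄H₆] = 1.075 + 8.91 = 9.985
Step 4: [C₄H₆] = 1/9.985 = 0.1001 M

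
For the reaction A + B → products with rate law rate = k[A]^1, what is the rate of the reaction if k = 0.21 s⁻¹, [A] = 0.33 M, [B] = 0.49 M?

0.0693 M/s

Step 1: The rate law is rate = k[A]^1
Step 2: Note that the rate does not depend on [B] (zero order in B).
Step 3: rate = 0.21 × (0.33)^1 = 0.0693 M/s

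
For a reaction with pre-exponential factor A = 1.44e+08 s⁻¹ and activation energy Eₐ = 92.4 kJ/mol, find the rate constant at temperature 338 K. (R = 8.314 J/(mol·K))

7.56e-07 s⁻¹

Step 1: Use the Arrhenius equation: k = A × exp(-Eₐ/RT)
Step 2: Convert Eₐ to J/mol: 92.4 kJ/mol = 92400 J/mol
Step 3: Calculate the exponent: -Eₐ/(RT) = -92400/(8.314 × 338) = -32.88102
Step 4: k = 1.44e+08 × exp(-32.88102)
Step 5: k = 1.44e+08 × 5.24752e-15 = 7.5564e-07 s⁻¹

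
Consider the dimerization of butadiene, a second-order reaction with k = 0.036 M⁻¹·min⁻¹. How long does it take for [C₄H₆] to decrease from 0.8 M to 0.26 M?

72.12 min

Step 1: For second-order: t = (1/[C₄H₆] - 1/[C₄H₆]₀)/k
Step 2: t = (1/0.26 - 1/0.8)/0.036
Step 3: t = (3.846 - 1.25)/0.036
Step 4: t = 2.596/0.036 = 72.12 min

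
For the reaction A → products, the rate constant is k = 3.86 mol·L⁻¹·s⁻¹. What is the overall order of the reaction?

zeroth order (0)

Step 1: The units of k for an nth-order reaction are (concentration)^(1-n)·(time)⁻¹.
Step 2: Here k has units mol·L⁻¹·s⁻¹, so the concentration exponent is 1.
Step 3: 1 - n = 1 ⇒ n = 0. The reaction is zeroth order.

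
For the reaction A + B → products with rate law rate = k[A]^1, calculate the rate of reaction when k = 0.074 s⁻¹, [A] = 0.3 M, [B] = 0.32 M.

0.0222 M/s

Step 1: The rate law is rate = k[A]^1
Step 2: Note that the rate does not depend on [B] (zero order in B).
Step 3: rate = 0.074 × (0.3)^1 = 0.0222 M/s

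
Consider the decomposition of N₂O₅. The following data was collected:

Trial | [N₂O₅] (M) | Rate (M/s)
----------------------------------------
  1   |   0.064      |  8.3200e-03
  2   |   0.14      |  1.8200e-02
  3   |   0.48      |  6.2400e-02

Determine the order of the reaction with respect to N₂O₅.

first order (1)

Step 1: Compare trials to find order n where rate₂/rate₁ = ([N₂O₅]₂/[N₂O₅]₁)^n
Step 2: rate₂/rate₁ = 1.8200e-02/8.3200e-03 = 2.188
Step 3: [N₂O₅]₂/[N₂O₅]₁ = 0.14/0.064 = 2.188
Step 4: n = ln(2.188)/ln(2.188) = 1.00 ≈ 1
Step 5: The reaction is first order in N₂O₅.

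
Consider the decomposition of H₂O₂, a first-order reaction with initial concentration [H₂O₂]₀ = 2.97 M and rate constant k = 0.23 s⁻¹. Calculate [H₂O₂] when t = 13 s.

0.1494 M

Step 1: For a first-order reaction: [H₂O₂] = [H₂O₂]₀ × e^(-kt)
Step 2: [H₂O₂] = 2.97 × e^(-0.23 × 13)
Step 3: [H₂O₂] = 2.97 × e^(-2.99)
Step 4: [H₂O₂] = 2.97 × 0.0502874 = 0.1494 M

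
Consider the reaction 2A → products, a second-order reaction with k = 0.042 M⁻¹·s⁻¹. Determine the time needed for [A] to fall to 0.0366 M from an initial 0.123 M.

457 s

Step 1: For second-order: t = (1/[A] - 1/[A]₀)/k
Step 2: t = (1/0.0366 - 1/0.123)/0.042
Step 3: t = (27.32 - 8.13)/0.042
Step 4: t = 19.19/0.042 = 457 s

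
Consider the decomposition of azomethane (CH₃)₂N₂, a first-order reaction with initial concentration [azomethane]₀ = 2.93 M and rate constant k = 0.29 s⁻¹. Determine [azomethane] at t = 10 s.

0.1612 M

Step 1: For a first-order reaction: [azomethane] = [azomethane]₀ × e^(-kt)
Step 2: [azomethane] = 2.93 × e^(-0.29 × 10)
Step 3: [azomethane] = 2.93 × e^(-2.9)
Step 4: [azomethane] = 2.93 × 0.0550232 = 0.1612 M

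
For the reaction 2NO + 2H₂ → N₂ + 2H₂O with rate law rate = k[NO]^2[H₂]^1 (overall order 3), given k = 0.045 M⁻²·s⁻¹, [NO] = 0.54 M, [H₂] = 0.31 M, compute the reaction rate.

0.004068 M/s

Step 1: The rate law is rate = k[NO]^2[H₂]^1, overall order = 2+1 = 3
Step 2: Substitute values: rate = 0.045 × (0.54)^2 × (0.31)^1
Step 3: rate = 0.045 × 0.2916 × 0.31 = 0.00406782 M/s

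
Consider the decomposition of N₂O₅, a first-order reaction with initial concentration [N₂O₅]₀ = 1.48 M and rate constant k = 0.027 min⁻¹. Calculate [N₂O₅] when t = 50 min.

0.3837 M

Step 1: For a first-order reaction: [N₂O₅] = [N₂O₅]₀ × e^(-kt)
Step 2: [N₂O₅] = 1.48 × e^(-0.027 × 50)
Step 3: [N₂O₅] = 1.48 × e^(-1.35)
Step 4: [N₂O₅] = 1.48 × 0.25924 = 0.3837 M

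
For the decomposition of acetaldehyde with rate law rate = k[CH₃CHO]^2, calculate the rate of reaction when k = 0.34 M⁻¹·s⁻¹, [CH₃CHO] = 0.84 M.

0.2399 M/s

Step 1: Identify the rate law: rate = k[CH₃CHO]^2
Step 2: Substitute values: rate = 0.34 × (0.84)^2
Step 3: Calculate: rate = 0.34 × 0.7056 = 0.239904 M/s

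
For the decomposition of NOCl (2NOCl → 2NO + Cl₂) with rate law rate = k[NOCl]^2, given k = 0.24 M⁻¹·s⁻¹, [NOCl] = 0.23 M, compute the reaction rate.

0.0127 M/s

Step 1: Identify the rate law: rate = k[NOCl]^2
Step 2: Substitute values: rate = 0.24 × (0.23)^2
Step 3: Calculate: rate = 0.24 × 0.0529 = 0.012696 M/s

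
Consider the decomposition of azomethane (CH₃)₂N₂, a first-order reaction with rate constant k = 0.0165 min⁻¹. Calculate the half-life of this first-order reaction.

42.01 min

Step 1: For a first-order reaction, t₁/₂ = ln(2)/k
Step 2: t₁/₂ = ln(2)/0.0165
Step 3: t₁/₂ = 0.6931/0.0165 = 42.01 min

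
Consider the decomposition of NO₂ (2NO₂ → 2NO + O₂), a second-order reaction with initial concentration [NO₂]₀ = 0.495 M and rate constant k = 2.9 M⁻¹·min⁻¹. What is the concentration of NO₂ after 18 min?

0.01844 M

Step 1: For a second-order reaction: 1/[NO₂] = 1/[NO₂]₀ + kt
Step 2: 1/[NO₂] = 1/0.495 + 2.9 × 18
Step 3: 1/[NO₂] = 2.02 + 52.2 = 54.22
Step 4: [NO₂] = 1/54.22 = 0.01844 M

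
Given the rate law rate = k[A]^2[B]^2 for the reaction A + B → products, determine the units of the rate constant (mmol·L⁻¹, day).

(mmol·L⁻¹)⁻³·day⁻¹

Step 1: Overall order = 2 + 2 = 4.
Step 2: rate has units mmol·L⁻¹·day⁻¹; [A]^2[B]^2 has units (mmol·L⁻¹)^4.
Step 3: k = rate/([A]^2[B]^2), so units of k = (mmol·L⁻¹)^(1-4)·day⁻¹ = (mmol·L⁻¹)⁻³·day⁻¹.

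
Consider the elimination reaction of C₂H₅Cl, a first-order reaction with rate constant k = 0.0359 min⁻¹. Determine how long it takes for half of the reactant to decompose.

19.31 min

Step 1: For a first-order reaction, t₁/₂ = ln(2)/k
Step 2: t₁/₂ = ln(2)/0.0359
Step 3: t₁/₂ = 0.6931/0.0359 = 19.31 min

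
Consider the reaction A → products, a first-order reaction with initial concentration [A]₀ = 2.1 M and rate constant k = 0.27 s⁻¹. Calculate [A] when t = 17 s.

0.02132 M

Step 1: For a first-order reaction: [A] = [A]₀ × e^(-kt)
Step 2: [A] = 2.1 × e^(-0.27 × 17)
Step 3: [A] = 2.1 × e^(-4.59)
Step 4: [A] = 2.1 × 0.0101529 = 0.02132 M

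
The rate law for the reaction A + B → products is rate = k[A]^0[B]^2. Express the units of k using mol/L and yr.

(mol/L)⁻¹·yr⁻¹

Step 1: Overall order = 0 + 2 = 2.
Step 2: rate has units mol/L·yr⁻¹; [A]^0[B]^2 has units (mol/L)^2.
Step 3: k = rate/([A]^0[B]^2), so units of k = (mol/L)^(1-2)·yr⁻¹ = (mol/L)⁻¹·yr⁻¹.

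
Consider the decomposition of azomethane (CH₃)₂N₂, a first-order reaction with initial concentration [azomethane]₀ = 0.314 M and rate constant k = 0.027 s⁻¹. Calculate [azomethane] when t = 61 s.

0.06048 M

Step 1: For a first-order reaction: [azomethane] = [azomethane]₀ × e^(-kt)
Step 2: [azomethane] = 0.314 × e^(-0.027 × 61)
Step 3: [azomethane] = 0.314 × e^(-1.647)
Step 4: [azomethane] = 0.314 × 0.192627 = 0.06048 M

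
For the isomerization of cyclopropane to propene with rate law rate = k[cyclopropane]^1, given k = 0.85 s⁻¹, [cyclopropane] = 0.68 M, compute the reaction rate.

0.578 M/s

Step 1: Identify the rate law: rate = k[cyclopropane]^1
Step 2: Substitute values: rate = 0.85 × (0.68)^1
Step 3: Calculate: rate = 0.85 × 0.68 = 0.578 M/s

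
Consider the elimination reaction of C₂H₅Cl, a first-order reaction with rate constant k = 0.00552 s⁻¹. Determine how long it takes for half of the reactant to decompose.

125.6 s

Step 1: For a first-order reaction, t₁/₂ = ln(2)/k
Step 2: t₁/₂ = ln(2)/0.00552
Step 3: t₁/₂ = 0.6931/0.00552 = 125.6 s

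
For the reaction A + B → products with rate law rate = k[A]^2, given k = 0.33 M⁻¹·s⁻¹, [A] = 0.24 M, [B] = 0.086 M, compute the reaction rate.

0.01901 M/s

Step 1: The rate law is rate = k[A]^2
Step 2: Note that the rate does not depend on [B] (zero order in B).
Step 3: rate = 0.33 × (0.24)^2 = 0.019008 M/s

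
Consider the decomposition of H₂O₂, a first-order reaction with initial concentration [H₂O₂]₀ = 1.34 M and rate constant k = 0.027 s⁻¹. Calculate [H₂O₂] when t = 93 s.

0.1088 M

Step 1: For a first-order reaction: [H₂O₂] = [H₂O₂]₀ × e^(-kt)
Step 2: [H₂O₂] = 1.34 × e^(-0.027 × 93)
Step 3: [H₂O₂] = 1.34 × e^(-2.511)
Step 4: [H₂O₂] = 1.34 × 0.081187 = 0.1088 M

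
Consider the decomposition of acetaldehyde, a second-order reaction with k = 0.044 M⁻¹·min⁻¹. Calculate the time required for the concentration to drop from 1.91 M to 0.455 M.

38.05 min

Step 1: For second-order: t = (1/[CH₃CHO] - 1/[CH₃CHO]₀)/k
Step 2: t = (1/0.455 - 1/1.91)/0.044
Step 3: t = (2.198 - 0.5236)/0.044
Step 4: t = 1.674/0.044 = 38.05 min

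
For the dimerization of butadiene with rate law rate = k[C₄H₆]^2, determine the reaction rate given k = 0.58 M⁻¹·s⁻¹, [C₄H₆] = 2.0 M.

2.32 M/s

Step 1: Identify the rate law: rate = k[C₄H₆]^2
Step 2: Substitute values: rate = 0.58 × (2.0)^2
Step 3: Calculate: rate = 0.58 × 4 = 2.32 M/s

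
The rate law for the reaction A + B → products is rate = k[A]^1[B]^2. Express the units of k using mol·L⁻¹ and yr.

(mol·L⁻¹)⁻²·yr⁻¹

Step 1: Overall order = 1 + 2 = 3.
Step 2: rate has units mol·L⁻¹·yr⁻¹; [A]^1[B]^2 has units (mol·L⁻¹)^3.
Step 3: k = rate/([A]^1[B]^2), so units of k = (mol·L⁻¹)^(1-3)·yr⁻¹ = (mol·L⁻¹)⁻²·yr⁻¹.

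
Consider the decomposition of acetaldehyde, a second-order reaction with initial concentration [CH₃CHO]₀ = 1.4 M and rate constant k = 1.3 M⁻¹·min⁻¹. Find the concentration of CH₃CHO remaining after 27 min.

0.02792 M

Step 1: For a second-order reaction: 1/[CH₃CHO] = 1/[CH₃CHO]₀ + kt
Step 2: 1/[CH₃CHO] = 1/1.4 + 1.3 × 27
Step 3: 1/[CH₃CHO] = 0.7143 + 35.1 = 35.81
Step 4: [CH₃CHO] = 1/35.81 = 0.02792 M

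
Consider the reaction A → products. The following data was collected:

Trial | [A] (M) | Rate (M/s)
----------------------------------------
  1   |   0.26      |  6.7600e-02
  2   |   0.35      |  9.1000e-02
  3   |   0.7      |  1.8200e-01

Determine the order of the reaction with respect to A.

first order (1)

Step 1: Compare trials to find order n where rate₂/rate₁ = ([A]₂/[A]₁)^n
Step 2: rate₂/rate₁ = 9.1000e-02/6.7600e-02 = 1.346
Step 3: [A]₂/[A]₁ = 0.35/0.26 = 1.346
Step 4: n = ln(1.346)/ln(1.346) = 1.00 ≈ 1
Step 5: The reaction is first order in A.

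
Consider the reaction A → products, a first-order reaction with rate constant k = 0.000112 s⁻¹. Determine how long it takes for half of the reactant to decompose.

6189 s

Step 1: For a first-order reaction, t₁/₂ = ln(2)/k
Step 2: t₁/₂ = ln(2)/0.000112
Step 3: t₁/₂ = 0.6931/0.000112 = 6189 s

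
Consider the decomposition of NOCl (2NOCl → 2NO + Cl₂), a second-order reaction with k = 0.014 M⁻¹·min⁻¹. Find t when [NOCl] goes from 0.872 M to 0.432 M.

83.43 min

Step 1: For second-order: t = (1/[NOCl] - 1/[NOCl]₀)/k
Step 2: t = (1/0.432 - 1/0.872)/0.014
Step 3: t = (2.315 - 1.147)/0.014
Step 4: t = 1.168/0.014 = 83.43 min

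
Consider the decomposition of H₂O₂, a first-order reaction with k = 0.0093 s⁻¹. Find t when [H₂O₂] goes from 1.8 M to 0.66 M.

107.9 s

Step 1: For first-order: t = ln([H₂O₂]₀/[H₂O₂])/k
Step 2: t = ln(1.8/0.66)/0.0093
Step 3: t = ln(2.727)/0.0093
Step 4: t = 1.003/0.0093 = 107.9 s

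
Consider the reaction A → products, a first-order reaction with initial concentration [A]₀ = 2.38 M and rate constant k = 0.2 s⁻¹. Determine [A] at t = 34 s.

0.002651 M

Step 1: For a first-order reaction: [A] = [A]₀ × e^(-kt)
Step 2: [A] = 2.38 × e^(-0.2 × 34)
Step 3: [A] = 2.38 × e^(-6.8)
Step 4: [A] = 2.38 × 0.00111378 = 0.002651 M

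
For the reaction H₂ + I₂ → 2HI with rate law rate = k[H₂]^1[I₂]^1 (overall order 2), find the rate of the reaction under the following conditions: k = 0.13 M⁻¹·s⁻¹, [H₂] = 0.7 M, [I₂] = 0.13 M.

0.01183 M/s

Step 1: The rate law is rate = k[H₂]^1[I₂]^1, overall order = 1+1 = 2
Step 2: Substitute values: rate = 0.13 × (0.7)^1 × (0.13)^1
Step 3: rate = 0.13 × 0.7 × 0.13 = 0.01183 M/s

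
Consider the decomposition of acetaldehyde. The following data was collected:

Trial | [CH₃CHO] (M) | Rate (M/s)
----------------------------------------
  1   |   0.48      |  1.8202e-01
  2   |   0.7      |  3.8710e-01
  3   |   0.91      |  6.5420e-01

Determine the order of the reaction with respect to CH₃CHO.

second order (2)

Step 1: Compare trials to find order n where rate₂/rate₁ = ([CH₃CHO]₂/[CH₃CHO]₁)^n
Step 2: rate₂/rate₁ = 3.8710e-01/1.8202e-01 = 2.127
Step 3: [CH₃CHO]₂/[CH₃CHO]₁ = 0.7/0.48 = 1.458
Step 4: n = ln(2.127)/ln(1.458) = 2.00 ≈ 2
Step 5: The reaction is second order in CH₃CHO.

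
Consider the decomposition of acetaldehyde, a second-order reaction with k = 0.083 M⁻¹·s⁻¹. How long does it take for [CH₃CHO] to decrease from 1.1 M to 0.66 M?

7.302 s

Step 1: For second-order: t = (1/[CH₃CHO] - 1/[CH₃CHO]₀)/k
Step 2: t = (1/0.66 - 1/1.1)/0.083
Step 3: t = (1.515 - 0.9091)/0.083
Step 4: t = 0.6061/0.083 = 7.302 s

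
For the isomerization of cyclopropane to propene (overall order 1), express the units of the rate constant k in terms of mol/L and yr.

yr⁻¹

Step 1: For overall order n, rate = k × (concentration)^n.
Step 2: Rate has units mol/L·yr⁻¹; concentration term has units (mol/L)^1.
Step 3: k = rate / (concentration)^n, so units of k = (mol/L)^(1-1)·yr⁻¹ = yr⁻¹.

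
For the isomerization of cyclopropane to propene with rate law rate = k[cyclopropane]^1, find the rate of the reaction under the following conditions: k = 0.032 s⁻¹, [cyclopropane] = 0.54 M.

0.01728 M/s

Step 1: Identify the rate law: rate = k[cyclopropane]^1
Step 2: Substitute values: rate = 0.032 × (0.54)^1
Step 3: Calculate: rate = 0.032 × 0.54 = 0.01728 M/s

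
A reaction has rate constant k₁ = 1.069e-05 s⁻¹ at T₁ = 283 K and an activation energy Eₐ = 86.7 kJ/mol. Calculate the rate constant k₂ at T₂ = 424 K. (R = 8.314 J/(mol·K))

2.243e+00 s⁻¹

Step 1: Use the two-temperature Arrhenius form: ln(k₂/k₁) = -Eₐ/R × (1/T₂ - 1/T₁)
Step 2: Convert Eₐ to J/mol: 86.7 kJ/mol = 86700 J/mol
Step 3: 1/T₂ - 1/T₁ = 1/424 - 1/283 = -1.175078e-03 K⁻¹
Step 4: ln(k₂/k₁) = -86700/8.314 × -1.175078e-03 = 12.25394
Step 5: k₂ = k₁ × exp(12.25394) = 1.069e-05 × 2.09806e+05 = 2.243e+00 s⁻¹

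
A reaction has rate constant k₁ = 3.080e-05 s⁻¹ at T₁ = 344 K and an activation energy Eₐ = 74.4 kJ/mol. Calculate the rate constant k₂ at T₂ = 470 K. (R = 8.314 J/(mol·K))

3.291e-02 s⁻¹

Step 1: Use the two-temperature Arrhenius form: ln(k₂/k₁) = -Eₐ/R × (1/T₂ - 1/T₁)
Step 2: Convert Eₐ to J/mol: 74.4 kJ/mol = 74400 J/mol
Step 3: 1/T₂ - 1/T₁ = 1/470 - 1/344 = -7.793172e-04 K⁻¹
Step 4: ln(k₂/k₁) = -74400/8.314 × -7.793172e-04 = 6.97392
Step 5: k₂ = k₁ × exp(6.97392) = 3.080e-05 × 1.06840e+03 = 3.291e-02 s⁻¹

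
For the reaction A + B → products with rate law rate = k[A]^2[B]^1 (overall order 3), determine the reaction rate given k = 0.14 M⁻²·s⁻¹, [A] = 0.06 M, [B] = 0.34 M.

0.0001714 M/s

Step 1: The rate law is rate = k[A]^2[B]^1, overall order = 2+1 = 3
Step 2: Substitute values: rate = 0.14 × (0.06)^2 × (0.34)^1
Step 3: rate = 0.14 × 0.0036 × 0.34 = 0.00017136 M/s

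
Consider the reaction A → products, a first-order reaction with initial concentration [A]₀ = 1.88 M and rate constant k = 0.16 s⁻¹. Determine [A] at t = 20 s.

0.07663 M

Step 1: For a first-order reaction: [A] = [A]₀ × e^(-kt)
Step 2: [A] = 1.88 × e^(-0.16 × 20)
Step 3: [A] = 1.88 × e^(-3.2)
Step 4: [A] = 1.88 × 0.0407622 = 0.07663 M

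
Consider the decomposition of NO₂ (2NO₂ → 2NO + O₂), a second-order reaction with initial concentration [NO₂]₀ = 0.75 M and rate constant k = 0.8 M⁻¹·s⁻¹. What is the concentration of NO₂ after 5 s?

0.1875 M

Step 1: For a second-order reaction: 1/[NO₂] = 1/[NO₂]₀ + kt
Step 2: 1/[NO₂] = 1/0.75 + 0.8 × 5
Step 3: 1/[NO₂] = 1.333 + 4 = 5.333
Step 4: [NO₂] = 1/5.333 = 0.1875 M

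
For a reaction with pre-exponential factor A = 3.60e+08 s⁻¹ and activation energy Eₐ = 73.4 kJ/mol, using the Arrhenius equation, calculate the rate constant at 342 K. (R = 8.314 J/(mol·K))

2.21e-03 s⁻¹

Step 1: Use the Arrhenius equation: k = A × exp(-Eₐ/RT)
Step 2: Convert Eₐ to J/mol: 73.4 kJ/mol = 73400 J/mol
Step 3: Calculate the exponent: -Eₐ/(RT) = -73400/(8.314 × 342) = -25.81428
Step 4: k = 3.60e+08 × exp(-25.81428)
Step 5: k = 3.60e+08 × 6.15178e-12 = 2.2146e-03 s⁻¹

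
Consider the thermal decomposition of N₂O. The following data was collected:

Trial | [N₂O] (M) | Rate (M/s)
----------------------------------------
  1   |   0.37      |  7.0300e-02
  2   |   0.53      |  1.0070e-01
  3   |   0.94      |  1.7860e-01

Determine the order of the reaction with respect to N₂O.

first order (1)

Step 1: Compare trials to find order n where rate₂/rate₁ = ([N₂O]₂/[N₂O]₁)^n
Step 2: rate₂/rate₁ = 1.0070e-01/7.0300e-02 = 1.432
Step 3: [N₂O]₂/[N₂O]₁ = 0.53/0.37 = 1.432
Step 4: n = ln(1.432)/ln(1.432) = 1.00 ≈ 1
Step 5: The reaction is first order in N₂O.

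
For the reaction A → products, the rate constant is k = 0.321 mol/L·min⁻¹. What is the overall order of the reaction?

zeroth order (0)

Step 1: The units of k for an nth-order reaction are (concentration)^(1-n)·(time)⁻¹.
Step 2: Here k has units mol/L·min⁻¹, so the concentration exponent is 1.
Step 3: 1 - n = 1 ⇒ n = 0. The reaction is zeroth order.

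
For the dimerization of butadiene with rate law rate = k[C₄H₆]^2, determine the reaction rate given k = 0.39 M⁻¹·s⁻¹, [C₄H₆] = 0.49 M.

0.09364 M/s

Step 1: Identify the rate law: rate = k[C₄H₆]^2
Step 2: Substitute values: rate = 0.39 × (0.49)^2
Step 3: Calculate: rate = 0.39 × 0.2401 = 0.093639 M/s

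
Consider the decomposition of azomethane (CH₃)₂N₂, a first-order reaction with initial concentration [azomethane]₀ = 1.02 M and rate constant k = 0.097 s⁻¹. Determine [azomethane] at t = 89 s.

0.0001817 M

Step 1: For a first-order reaction: [azomethane] = [azomethane]₀ × e^(-kt)
Step 2: [azomethane] = 1.02 × e^(-0.097 × 89)
Step 3: [azomethane] = 1.02 × e^(-8.633)
Step 4: [azomethane] = 1.02 × 0.000178129 = 0.0001817 M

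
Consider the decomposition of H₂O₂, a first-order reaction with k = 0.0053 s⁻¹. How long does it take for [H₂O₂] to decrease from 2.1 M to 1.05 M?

130.8 s

Step 1: For first-order: t = ln([H₂O₂]₀/[H₂O₂])/k
Step 2: t = ln(2.1/1.05)/0.0053
Step 3: t = ln(2)/0.0053
Step 4: t = 0.6931/0.0053 = 130.8 s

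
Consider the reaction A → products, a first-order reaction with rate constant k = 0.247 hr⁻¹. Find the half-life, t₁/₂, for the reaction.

2.806 hr

Step 1: For a first-order reaction, t₁/₂ = ln(2)/k
Step 2: t₁/₂ = ln(2)/0.247
Step 3: t₁/₂ = 0.6931/0.247 = 2.806 hr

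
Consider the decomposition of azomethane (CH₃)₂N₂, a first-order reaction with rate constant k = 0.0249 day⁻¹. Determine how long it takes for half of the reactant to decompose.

27.84 day

Step 1: For a first-order reaction, t₁/₂ = ln(2)/k
Step 2: t₁/₂ = ln(2)/0.0249
Step 3: t₁/₂ = 0.6931/0.0249 = 27.84 day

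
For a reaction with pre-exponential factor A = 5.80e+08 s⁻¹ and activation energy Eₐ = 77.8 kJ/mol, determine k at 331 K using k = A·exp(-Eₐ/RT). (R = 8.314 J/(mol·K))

3.06e-04 s⁻¹

Step 1: Use the Arrhenius equation: k = A × exp(-Eₐ/RT)
Step 2: Convert Eₐ to J/mol: 77.8 kJ/mol = 77800 J/mol
Step 3: Calculate the exponent: -Eₐ/(RT) = -77800/(8.314 × 331) = -28.27103
Step 4: k = 5.80e+08 × exp(-28.27103)
Step 5: k = 5.80e+08 × 5.27288e-13 = 3.0583e-04 s⁻¹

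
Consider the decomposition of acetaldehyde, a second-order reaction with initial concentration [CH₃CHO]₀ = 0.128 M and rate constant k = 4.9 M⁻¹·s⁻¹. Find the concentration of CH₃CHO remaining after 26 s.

0.007396 M

Step 1: For a second-order reaction: 1/[CH₃CHO] = 1/[CH₃CHO]₀ + kt
Step 2: 1/[CH₃CHO] = 1/0.128 + 4.9 × 26
Step 3: 1/[CH₃CHO] = 7.812 + 127.4 = 135.2
Step 4: [CH₃CHO] = 1/135.2 = 0.007396 M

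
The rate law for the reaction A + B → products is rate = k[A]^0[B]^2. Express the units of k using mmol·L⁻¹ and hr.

(mmol·L⁻¹)⁻¹·hr⁻¹

Step 1: Overall order = 0 + 2 = 2.
Step 2: rate has units mmol·L⁻¹·hr⁻¹; [A]^0[B]^2 has units (mmol·L⁻¹)^2.
Step 3: k = rate/([A]^0[B]^2), so units of k = (mmol·L⁻¹)^(1-2)·hr⁻¹ = (mmol·L⁻¹)⁻¹·hr⁻¹.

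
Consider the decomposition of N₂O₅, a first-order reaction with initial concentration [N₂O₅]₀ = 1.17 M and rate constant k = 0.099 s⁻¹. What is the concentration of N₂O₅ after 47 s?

0.01115 M

Step 1: For a first-order reaction: [N₂O₅] = [N₂O₅]₀ × e^(-kt)
Step 2: [N₂O₅] = 1.17 × e^(-0.099 × 47)
Step 3: [N₂O₅] = 1.17 × e^(-4.653)
Step 4: [N₂O₅] = 1.17 × 0.00953296 = 0.01115 M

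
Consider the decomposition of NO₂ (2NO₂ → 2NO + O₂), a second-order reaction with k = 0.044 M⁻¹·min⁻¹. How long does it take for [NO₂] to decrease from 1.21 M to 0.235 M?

77.93 min

Step 1: For second-order: t = (1/[NO₂] - 1/[NO₂]₀)/k
Step 2: t = (1/0.235 - 1/1.21)/0.044
Step 3: t = (4.255 - 0.8264)/0.044
Step 4: t = 3.429/0.044 = 77.93 min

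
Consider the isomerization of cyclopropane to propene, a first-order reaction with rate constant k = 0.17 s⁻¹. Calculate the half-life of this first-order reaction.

4.077 s

Step 1: For a first-order reaction, t₁/₂ = ln(2)/k
Step 2: t₁/₂ = ln(2)/0.17
Step 3: t₁/₂ = 0.6931/0.17 = 4.077 s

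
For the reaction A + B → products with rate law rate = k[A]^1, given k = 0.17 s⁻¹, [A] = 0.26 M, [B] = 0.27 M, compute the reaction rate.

0.0442 M/s

Step 1: The rate law is rate = k[A]^1
Step 2: Note that the rate does not depend on [B] (zero order in B).
Step 3: rate = 0.17 × (0.26)^1 = 0.0442 M/s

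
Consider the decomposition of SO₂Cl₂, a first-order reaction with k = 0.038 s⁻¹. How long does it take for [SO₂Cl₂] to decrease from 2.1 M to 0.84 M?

24.11 s

Step 1: For first-order: t = ln([SO₂Cl₂]₀/[SO₂Cl₂])/k
Step 2: t = ln(2.1/0.84)/0.038
Step 3: t = ln(2.5)/0.038
Step 4: t = 0.9163/0.038 = 24.11 s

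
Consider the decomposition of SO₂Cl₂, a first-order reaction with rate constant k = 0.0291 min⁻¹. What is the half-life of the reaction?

23.82 min

Step 1: For a first-order reaction, t₁/₂ = ln(2)/k
Step 2: t₁/₂ = ln(2)/0.0291
Step 3: t₁/₂ = 0.6931/0.0291 = 23.82 min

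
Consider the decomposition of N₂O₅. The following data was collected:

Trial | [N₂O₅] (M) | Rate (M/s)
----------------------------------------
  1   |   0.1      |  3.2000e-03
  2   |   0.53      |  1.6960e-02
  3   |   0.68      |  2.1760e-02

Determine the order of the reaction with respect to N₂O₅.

first order (1)

Step 1: Compare trials to find order n where rate₂/rate₁ = ([N₂O₅]₂/[N₂O₅]₁)^n
Step 2: rate₂/rate₁ = 1.6960e-02/3.2000e-03 = 5.3
Step 3: [N₂O₅]₂/[N₂O₅]₁ = 0.53/0.1 = 5.3
Step 4: n = ln(5.3)/ln(5.3) = 1.00 ≈ 1
Step 5: The reaction is first order in N₂O₅.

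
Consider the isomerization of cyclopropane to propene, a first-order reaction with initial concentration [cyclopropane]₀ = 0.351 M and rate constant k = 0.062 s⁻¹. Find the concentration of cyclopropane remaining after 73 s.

0.003799 M

Step 1: For a first-order reaction: [cyclopropane] = [cyclopropane]₀ × e^(-kt)
Step 2: [cyclopropane] = 0.351 × e^(-0.062 × 73)
Step 3: [cyclopropane] = 0.351 × e^(-4.526)
Step 4: [cyclopropane] = 0.351 × 0.0108239 = 0.003799 M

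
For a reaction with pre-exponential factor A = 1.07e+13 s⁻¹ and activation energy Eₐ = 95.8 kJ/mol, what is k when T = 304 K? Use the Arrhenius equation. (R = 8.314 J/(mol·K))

3.70e-04 s⁻¹

Step 1: Use the Arrhenius equation: k = A × exp(-Eₐ/RT)
Step 2: Convert Eₐ to J/mol: 95.8 kJ/mol = 95800 J/mol
Step 3: Calculate the exponent: -Eₐ/(RT) = -95800/(8.314 × 304) = -37.90373
Step 4: k = 1.07e+13 × exp(-37.90373)
Step 5: k = 1.07e+13 × 3.45636e-17 = 3.6983e-04 s⁻¹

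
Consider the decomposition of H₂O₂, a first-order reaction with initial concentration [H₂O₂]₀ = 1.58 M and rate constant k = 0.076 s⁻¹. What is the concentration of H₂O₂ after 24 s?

0.255 M

Step 1: For a first-order reaction: [H₂O₂] = [H₂O₂]₀ × e^(-kt)
Step 2: [H₂O₂] = 1.58 × e^(-0.076 × 24)
Step 3: [H₂O₂] = 1.58 × e^(-1.824)
Step 4: [H₂O₂] = 1.58 × 0.161379 = 0.255 M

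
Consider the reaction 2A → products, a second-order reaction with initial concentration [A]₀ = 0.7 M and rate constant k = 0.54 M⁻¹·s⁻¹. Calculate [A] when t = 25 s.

0.06699 M

Step 1: For a second-order reaction: 1/[A] = 1/[A]₀ + kt
Step 2: 1/[A] = 1/0.7 + 0.54 × 25
Step 3: 1/[A] = 1.429 + 13.5 = 14.93
Step 4: [A] = 1/14.93 = 0.06699 M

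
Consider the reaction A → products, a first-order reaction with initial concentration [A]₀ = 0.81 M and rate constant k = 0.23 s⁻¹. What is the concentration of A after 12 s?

0.05127 M

Step 1: For a first-order reaction: [A] = [A]₀ × e^(-kt)
Step 2: [A] = 0.81 × e^(-0.23 × 12)
Step 3: [A] = 0.81 × e^(-2.76)
Step 4: [A] = 0.81 × 0.0632918 = 0.05127 M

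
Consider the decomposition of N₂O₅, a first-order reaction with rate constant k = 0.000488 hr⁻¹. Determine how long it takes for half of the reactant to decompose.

1420 hr

Step 1: For a first-order reaction, t₁/₂ = ln(2)/k
Step 2: t₁/₂ = ln(2)/0.000488
Step 3: t₁/₂ = 0.6931/0.000488 = 1420 hr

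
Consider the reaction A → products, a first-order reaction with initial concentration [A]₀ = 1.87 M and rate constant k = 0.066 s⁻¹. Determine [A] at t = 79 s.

0.01017 M

Step 1: For a first-order reaction: [A] = [A]₀ × e^(-kt)
Step 2: [A] = 1.87 × e^(-0.066 × 79)
Step 3: [A] = 1.87 × e^(-5.214)
Step 4: [A] = 1.87 × 0.00543987 = 0.01017 M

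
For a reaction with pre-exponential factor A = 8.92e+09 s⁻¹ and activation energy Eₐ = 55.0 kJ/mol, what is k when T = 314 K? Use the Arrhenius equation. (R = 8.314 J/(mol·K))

6.32e+00 s⁻¹

Step 1: Use the Arrhenius equation: k = A × exp(-Eₐ/RT)
Step 2: Convert Eₐ to J/mol: 55.0 kJ/mol = 55000 J/mol
Step 3: Calculate the exponent: -Eₐ/(RT) = -55000/(8.314 × 314) = -21.06799
Step 4: k = 8.92e+09 × exp(-21.06799)
Step 5: k = 8.92e+09 × 7.08416e-10 = 6.3191e+00 s⁻¹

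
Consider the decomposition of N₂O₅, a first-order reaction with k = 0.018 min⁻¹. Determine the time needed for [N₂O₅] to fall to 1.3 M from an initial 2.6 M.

38.51 min

Step 1: For first-order: t = ln([N₂O₅]₀/[N₂O₅])/k
Step 2: t = ln(2.6/1.3)/0.018
Step 3: t = ln(2)/0.018
Step 4: t = 0.6931/0.018 = 38.51 min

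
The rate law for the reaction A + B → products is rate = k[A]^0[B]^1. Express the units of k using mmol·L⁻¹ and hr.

hr⁻¹

Step 1: Overall order = 0 + 1 = 1.
Step 2: rate has units mmol·L⁻¹·hr⁻¹; [A]^0[B]^1 has units (mmol·L⁻¹)^1.
Step 3: k = rate/([A]^0[B]^1), so units of k = (mmol·L⁻¹)^(1-1)·hr⁻¹ = hr⁻¹.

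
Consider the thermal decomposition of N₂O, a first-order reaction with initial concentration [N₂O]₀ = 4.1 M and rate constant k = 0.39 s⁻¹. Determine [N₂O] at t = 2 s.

1.879 M

Step 1: For a first-order reaction: [N₂O] = [N₂O]₀ × e^(-kt)
Step 2: [N₂O] = 4.1 × e^(-0.39 × 2)
Step 3: [N₂O] = 4.1 × e^(-0.78)
Step 4: [N₂O] = 4.1 × 0.458406 = 1.879 M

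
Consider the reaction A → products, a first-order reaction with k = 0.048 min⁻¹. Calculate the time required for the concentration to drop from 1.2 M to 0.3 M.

28.88 min

Step 1: For first-order: t = ln([A]₀/[A])/k
Step 2: t = ln(1.2/0.3)/0.048
Step 3: t = ln(4)/0.048
Step 4: t = 1.386/0.048 = 28.88 min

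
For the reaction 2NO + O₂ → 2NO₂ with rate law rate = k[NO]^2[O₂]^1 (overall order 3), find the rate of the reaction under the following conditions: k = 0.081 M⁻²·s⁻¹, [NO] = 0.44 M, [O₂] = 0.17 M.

0.002666 M/s

Step 1: The rate law is rate = k[NO]^2[O₂]^1, overall order = 2+1 = 3
Step 2: Substitute values: rate = 0.081 × (0.44)^2 × (0.17)^1
Step 3: rate = 0.081 × 0.1936 × 0.17 = 0.00266587 M/s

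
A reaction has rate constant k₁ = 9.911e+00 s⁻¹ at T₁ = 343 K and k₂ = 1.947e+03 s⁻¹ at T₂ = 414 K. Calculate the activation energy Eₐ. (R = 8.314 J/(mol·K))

87.8 kJ/mol

Step 1: Use the two-temperature Arrhenius form: ln(k₂/k₁) = -Eₐ/R × (1/T₂ - 1/T₁)
Step 2: ln(k₂/k₁) = ln(1.947e+03/9.911e+00) = ln(196.448) = 5.2804
Step 3: 1/T₂ - 1/T₁ = 1/414 - 1/343 = -4.999930e-04 K⁻¹
Step 4: Eₐ = -R × ln(k₂/k₁) / (1/T₂ - 1/T₁) = -8.314 × 5.2804 / -4.999930e-04
Step 5: Eₐ = 8.7804e+04 J/mol = 87.8 kJ/mol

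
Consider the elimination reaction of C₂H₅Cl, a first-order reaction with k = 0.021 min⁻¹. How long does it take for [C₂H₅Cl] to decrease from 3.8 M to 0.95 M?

66.01 min

Step 1: For first-order: t = ln([C₂H₅Cl]₀/[C₂H₅Cl])/k
Step 2: t = ln(3.8/0.95)/0.021
Step 3: t = ln(4)/0.021
Step 4: t = 1.386/0.021 = 66.01 min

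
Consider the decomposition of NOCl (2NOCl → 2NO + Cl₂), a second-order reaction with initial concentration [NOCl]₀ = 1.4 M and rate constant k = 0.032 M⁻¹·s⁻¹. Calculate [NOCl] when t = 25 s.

0.6604 M

Step 1: For a second-order reaction: 1/[NOCl] = 1/[NOCl]₀ + kt
Step 2: 1/[NOCl] = 1/1.4 + 0.032 × 25
Step 3: 1/[NOCl] = 0.7143 + 0.8 = 1.514
Step 4: [NOCl] = 1/1.514 = 0.6604 M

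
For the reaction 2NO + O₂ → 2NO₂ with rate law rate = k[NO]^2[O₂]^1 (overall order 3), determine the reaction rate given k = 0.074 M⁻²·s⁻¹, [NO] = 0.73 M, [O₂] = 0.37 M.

0.01459 M/s

Step 1: The rate law is rate = k[NO]^2[O₂]^1, overall order = 2+1 = 3
Step 2: Substitute values: rate = 0.074 × (0.73)^2 × (0.37)^1
Step 3: rate = 0.074 × 0.5329 × 0.37 = 0.0145908 M/s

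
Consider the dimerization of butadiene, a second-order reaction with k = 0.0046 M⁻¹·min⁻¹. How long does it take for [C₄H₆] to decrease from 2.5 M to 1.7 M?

40.92 min

Step 1: For second-order: t = (1/[C₄H₆] - 1/[C₄H₆]₀)/k
Step 2: t = (1/1.7 - 1/2.5)/0.0046
Step 3: t = (0.5882 - 0.4)/0.0046
Step 4: t = 0.1882/0.0046 = 40.92 min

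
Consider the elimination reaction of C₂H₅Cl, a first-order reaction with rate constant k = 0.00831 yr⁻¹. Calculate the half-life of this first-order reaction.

83.41 yr

Step 1: For a first-order reaction, t₁/₂ = ln(2)/k
Step 2: t₁/₂ = ln(2)/0.00831
Step 3: t₁/₂ = 0.6931/0.00831 = 83.41 yr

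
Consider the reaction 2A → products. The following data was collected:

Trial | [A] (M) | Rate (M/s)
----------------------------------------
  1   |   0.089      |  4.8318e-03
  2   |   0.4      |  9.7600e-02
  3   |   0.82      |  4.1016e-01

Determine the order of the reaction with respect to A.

second order (2)

Step 1: Compare trials to find order n where rate₂/rate₁ = ([A]₂/[A]₁)^n
Step 2: rate₂/rate₁ = 9.7600e-02/4.8318e-03 = 20.2
Step 3: [A]₂/[A]₁ = 0.4/0.089 = 4.494
Step 4: n = ln(20.2)/ln(4.494) = 2.00 ≈ 2
Step 5: The reaction is second order in A.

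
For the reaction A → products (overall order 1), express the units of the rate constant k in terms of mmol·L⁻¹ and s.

s⁻¹

Step 1: For overall order n, rate = k × (concentration)^n.
Step 2: Rate has units mmol·L⁻¹·s⁻¹; concentration term has units (mmol·L⁻¹)^1.
Step 3: k = rate / (concentration)^n, so units of k = (mmol·L⁻¹)^(1-1)·s⁻¹ = s⁻¹.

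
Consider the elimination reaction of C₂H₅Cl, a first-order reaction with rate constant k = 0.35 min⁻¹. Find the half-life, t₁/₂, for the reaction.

1.98 min

Step 1: For a first-order reaction, t₁/₂ = ln(2)/k
Step 2: t₁/₂ = ln(2)/0.35
Step 3: t₁/₂ = 0.6931/0.35 = 1.98 min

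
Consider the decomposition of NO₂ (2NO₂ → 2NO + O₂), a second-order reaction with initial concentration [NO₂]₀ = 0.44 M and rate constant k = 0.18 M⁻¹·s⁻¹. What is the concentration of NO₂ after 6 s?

0.2983 M

Step 1: For a second-order reaction: 1/[NO₂] = 1/[NO₂]₀ + kt
Step 2: 1/[NO₂] = 1/0.44 + 0.18 × 6
Step 3: 1/[NO₂] = 2.273 + 1.08 = 3.353
Step 4: [NO₂] = 1/3.353 = 0.2983 M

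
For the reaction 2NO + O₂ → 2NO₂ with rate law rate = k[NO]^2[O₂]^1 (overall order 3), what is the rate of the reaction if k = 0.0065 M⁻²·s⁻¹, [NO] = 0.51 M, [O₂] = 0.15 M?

0.0002536 M/s

Step 1: The rate law is rate = k[NO]^2[O₂]^1, overall order = 2+1 = 3
Step 2: Substitute values: rate = 0.0065 × (0.51)^2 × (0.15)^1
Step 3: rate = 0.0065 × 0.2601 × 0.15 = 0.000253597 M/s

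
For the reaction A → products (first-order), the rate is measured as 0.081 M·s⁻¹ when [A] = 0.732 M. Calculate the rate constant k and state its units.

0.1107 s⁻¹

Step 1: rate = k[A]^1, so k = rate / [A]^1.
Step 2: k = 0.081 / (0.732)^1 = 0.081 / 0.732.
Step 3: k = 0.1107 s⁻¹.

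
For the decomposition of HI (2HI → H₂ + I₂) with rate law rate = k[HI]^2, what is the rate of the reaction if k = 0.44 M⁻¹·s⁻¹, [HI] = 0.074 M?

0.002409 M/s

Step 1: Identify the rate law: rate = k[HI]^2
Step 2: Substitute values: rate = 0.44 × (0.074)^2
Step 3: Calculate: rate = 0.44 × 0.005476 = 0.00240944 M/s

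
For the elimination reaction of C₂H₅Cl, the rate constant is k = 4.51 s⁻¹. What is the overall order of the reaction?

first order (1)

Step 1: The units of k for an nth-order reaction are (concentration)^(1-n)·(time)⁻¹.
Step 2: Here k has units s⁻¹, so the concentration exponent is 0.
Step 3: 1 - n = 0 ⇒ n = 1. The reaction is first order.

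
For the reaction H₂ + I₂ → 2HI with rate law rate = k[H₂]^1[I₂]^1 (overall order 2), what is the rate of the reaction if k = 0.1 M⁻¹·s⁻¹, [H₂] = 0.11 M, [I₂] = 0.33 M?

0.00363 M/s

Step 1: The rate law is rate = k[H₂]^1[I₂]^1, overall order = 1+1 = 2
Step 2: Substitute values: rate = 0.1 × (0.11)^1 × (0.33)^1
Step 3: rate = 0.1 × 0.11 × 0.33 = 0.00363 M/s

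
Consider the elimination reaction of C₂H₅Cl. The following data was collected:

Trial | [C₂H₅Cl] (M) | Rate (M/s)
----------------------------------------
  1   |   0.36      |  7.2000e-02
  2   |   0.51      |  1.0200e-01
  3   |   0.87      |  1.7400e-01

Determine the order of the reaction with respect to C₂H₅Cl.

first order (1)

Step 1: Compare trials to find order n where rate₂/rate₁ = ([C₂H₅Cl]₂/[C₂H₅Cl]₁)^n
Step 2: rate₂/rate₁ = 1.0200e-01/7.2000e-02 = 1.417
Step 3: [C₂H₅Cl]₂/[C₂H₅Cl]₁ = 0.51/0.36 = 1.417
Step 4: n = ln(1.417)/ln(1.417) = 1.00 ≈ 1
Step 5: The reaction is first order in C₂H₅Cl.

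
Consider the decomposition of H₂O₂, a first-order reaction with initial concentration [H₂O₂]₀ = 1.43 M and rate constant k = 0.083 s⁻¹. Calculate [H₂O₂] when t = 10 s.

0.6236 M

Step 1: For a first-order reaction: [H₂O₂] = [H₂O₂]₀ × e^(-kt)
Step 2: [H₂O₂] = 1.43 × e^(-0.083 × 10)
Step 3: [H₂O₂] = 1.43 × e^(-0.83)
Step 4: [H₂O₂] = 1.43 × 0.436049 = 0.6236 M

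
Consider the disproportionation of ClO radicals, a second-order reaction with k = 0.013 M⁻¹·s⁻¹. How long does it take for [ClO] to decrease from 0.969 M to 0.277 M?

198.3 s

Step 1: For second-order: t = (1/[ClO] - 1/[ClO]₀)/k
Step 2: t = (1/0.277 - 1/0.969)/0.013
Step 3: t = (3.61 - 1.032)/0.013
Step 4: t = 2.578/0.013 = 198.3 s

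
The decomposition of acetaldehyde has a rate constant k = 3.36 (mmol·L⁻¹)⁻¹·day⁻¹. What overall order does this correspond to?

second order (2)

Step 1: The units of k for an nth-order reaction are (concentration)^(1-n)·(time)⁻¹.
Step 2: Here k has units (mmol·L⁻¹)⁻¹·day⁻¹, so the concentration exponent is -1.
Step 3: 1 - n = -1 ⇒ n = 2. The reaction is second order.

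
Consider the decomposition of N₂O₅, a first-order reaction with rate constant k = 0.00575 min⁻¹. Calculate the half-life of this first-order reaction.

120.5 min

Step 1: For a first-order reaction, t₁/₂ = ln(2)/k
Step 2: t₁/₂ = ln(2)/0.00575
Step 3: t₁/₂ = 0.6931/0.00575 = 120.5 min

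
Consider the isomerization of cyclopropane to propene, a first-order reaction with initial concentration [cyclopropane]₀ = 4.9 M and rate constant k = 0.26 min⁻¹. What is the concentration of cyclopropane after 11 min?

0.2806 M

Step 1: For a first-order reaction: [cyclopropane] = [cyclopropane]₀ × e^(-kt)
Step 2: [cyclopropane] = 4.9 × e^(-0.26 × 11)
Step 3: [cyclopropane] = 4.9 × e^(-2.86)
Step 4: [cyclopropane] = 4.9 × 0.0572688 = 0.2806 M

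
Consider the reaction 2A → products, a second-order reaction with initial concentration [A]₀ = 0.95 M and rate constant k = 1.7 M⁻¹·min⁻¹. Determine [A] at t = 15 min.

0.03766 M

Step 1: For a second-order reaction: 1/[A] = 1/[A]₀ + kt
Step 2: 1/[A] = 1/0.95 + 1.7 × 15
Step 3: 1/[A] = 1.053 + 25.5 = 26.55
Step 4: [A] = 1/26.55 = 0.03766 M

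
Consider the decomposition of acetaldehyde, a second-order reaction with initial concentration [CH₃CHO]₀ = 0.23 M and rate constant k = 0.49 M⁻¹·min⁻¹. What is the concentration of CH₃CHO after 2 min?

0.1877 M

Step 1: For a second-order reaction: 1/[CH₃CHO] = 1/[CH₃CHO]₀ + kt
Step 2: 1/[CH₃CHO] = 1/0.23 + 0.49 × 2
Step 3: 1/[CH₃CHO] = 4.348 + 0.98 = 5.328
Step 4: [CH₃CHO] = 1/5.328 = 0.1877 M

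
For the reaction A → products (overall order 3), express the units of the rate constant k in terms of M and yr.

M⁻²·yr⁻¹

Step 1: For overall order n, rate = k × (concentration)^n.
Step 2: Rate has units M·yr⁻¹; concentration term has units M^3.
Step 3: k = rate / (concentration)^n, so units of k = M^(1-3)·yr⁻¹ = M⁻²·yr⁻¹.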